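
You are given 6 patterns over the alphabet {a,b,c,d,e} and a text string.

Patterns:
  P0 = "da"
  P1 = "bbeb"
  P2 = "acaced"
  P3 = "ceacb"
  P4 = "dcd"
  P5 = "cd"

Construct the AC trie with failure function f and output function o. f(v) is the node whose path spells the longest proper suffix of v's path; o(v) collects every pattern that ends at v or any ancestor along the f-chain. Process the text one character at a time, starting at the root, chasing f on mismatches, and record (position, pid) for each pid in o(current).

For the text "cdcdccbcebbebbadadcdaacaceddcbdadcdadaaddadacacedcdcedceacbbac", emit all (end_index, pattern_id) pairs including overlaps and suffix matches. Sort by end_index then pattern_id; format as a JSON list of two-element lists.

Build:
Trie nodes:
  0='ε' goto a→7 b→3 c→13 d→1
  1='d' goto a→2 c→18
  2='da' goto ·  ←P0
  3='b' goto b→4
  4='bb' goto e→5
  5='bbe' goto b→6
  6='bbeb' goto ·  ←P1
  7='a' goto c→8
  8='ac' goto a→9
  9='aca' goto c→10
  10='acac' goto e→11
  11='acace' goto d→12
  12='acaced' goto ·  ←P2
  13='c' goto d→20 e→14
  14='ce' goto a→15
  15='cea' goto c→16
  16='ceac' goto b→17
  17='ceacb' goto ·  ←P3
  18='dc' goto d→19
  19='dcd' goto ·  ←P4
  20='cd' goto ·  ←P5

BFS fail/out derivation:
  n1('d'): parent n0 fail=0; on 'd' 0 → fail=0;  out ∅∪∅=∅
  n3('b'): parent n0 fail=0; on 'b' 0 → fail=0;  out ∅∪∅=∅
  n7('a'): parent n0 fail=0; on 'a' 0 → fail=0;  out ∅∪∅=∅
  n13('c'): parent n0 fail=0; on 'c' 0 → fail=0;  out ∅∪∅=∅
  n2('da'): parent n1 fail=0; on 'a' 0 → fail=7;  out {0}∪∅={0}
  n4('bb'): parent n3 fail=0; on 'b' 0 → fail=3;  out ∅∪∅=∅
  n8('ac'): parent n7 fail=0; on 'c' 0 → fail=13;  out ∅∪∅=∅
  n14('ce'): parent n13 fail=0; on 'e' 0 → fail=0;  out ∅∪∅=∅
  n18('dc'): parent n1 fail=0; on 'c' 0 → fail=13;  out ∅∪∅=∅
  n20('cd'): parent n13 fail=0; on 'd' 0 → fail=1;  out {5}∪∅={5}
  n5('bbe'): parent n4 fail=3; on 'e' 3→0 → fail=0;  out ∅∪∅=∅
  n9('aca'): parent n8 fail=13; on 'a' 13→0 → fail=7;  out ∅∪∅=∅
  n15('cea'): parent n14 fail=0; on 'a' 0 → fail=7;  out ∅∪∅=∅
  n19('dcd'): parent n18 fail=13; on 'd' 13 → fail=20;  out {4}∪{5}={4,5}
  n6('bbeb'): parent n5 fail=0; on 'b' 0 → fail=3;  out {1}∪∅={1}
  n10('acac'): parent n9 fail=7; on 'c' 7 → fail=8;  out ∅∪∅=∅
  n16('ceac'): parent n15 fail=7; on 'c' 7 → fail=8;  out ∅∪∅=∅
  n11('acace'): parent n10 fail=8; on 'e' 8→13 → fail=14;  out ∅∪∅=∅
  n17('ceacb'): parent n16 fail=8; on 'b' 8→13→0 → fail=3;  out {3}∪∅={3}
  n12('acaced'): parent n11 fail=14; on 'd' 14→0 → fail=1;  out {2}∪∅={2}

Scan:
[0] read 'c'  n0⇒n13
[1] read 'd'  n13⇒n20  → match P5@[0:1]
[2] read 'c'  n20⇒n18 (fail-walked)
[3] read 'd'  n18⇒n19  → match P4@[1:3],P5@[2:3]
[4] read 'c'  n19⇒n18 (fail-walked)
[5] read 'c'  n18⇒n13 (fail-walked)
[6] read 'b'  n13⇒n3 (fail-walked)
[7] read 'c'  n3⇒n13 (fail-walked)
[8] read 'e'  n13⇒n14
[9] read 'b'  n14⇒n3 (fail-walked)
[10] read 'b'  n3⇒n4
[11] read 'e'  n4⇒n5
[12] read 'b'  n5⇒n6  → match P1@[9:12]
[13] read 'b'  n6⇒n4 (fail-walked)
[14] read 'a'  n4⇒n7 (fail-walked)
[15] read 'd'  n7⇒n1 (fail-walked)
[16] read 'a'  n1⇒n2  → match P0@[15:16]
[17] read 'd'  n2⇒n1 (fail-walked)
[18] read 'c'  n1⇒n18
[19] read 'd'  n18⇒n19  → match P4@[17:19],P5@[18:19]
[20] read 'a'  n19⇒n2 (fail-walked)  → match P0@[19:20]
[21] read 'a'  n2⇒n7 (fail-walked)
[22] read 'c'  n7⇒n8
[23] read 'a'  n8⇒n9
[24] read 'c'  n9⇒n10
[25] read 'e'  n10⇒n11
[26] read 'd'  n11⇒n12  → match P2@[21:26]
[27] read 'd'  n12⇒n1 (fail-walked)
[28] read 'c'  n1⇒n18
[29] read 'b'  n18⇒n3 (fail-walked)
[30] read 'd'  n3⇒n1 (fail-walked)
[31] read 'a'  n1⇒n2  → match P0@[30:31]
[32] read 'd'  n2⇒n1 (fail-walked)
[33] read 'c'  n1⇒n18
[34] read 'd'  n18⇒n19  → match P4@[32:34],P5@[33:34]
[35] read 'a'  n19⇒n2 (fail-walked)  → match P0@[34:35]
[36] read 'd'  n2⇒n1 (fail-walked)
[37] read 'a'  n1⇒n2  → match P0@[36:37]
[38] read 'a'  n2⇒n7 (fail-walked)
[39] read 'd'  n7⇒n1 (fail-walked)
[40] read 'd'  n1⇒n1 (fail-walked)
[41] read 'a'  n1⇒n2  → match P0@[40:41]
[42] read 'd'  n2⇒n1 (fail-walked)
[43] read 'a'  n1⇒n2  → match P0@[42:43]
[44] read 'c'  n2⇒n8 (fail-walked)
[45] read 'a'  n8⇒n9
[46] read 'c'  n9⇒n10
[47] read 'e'  n10⇒n11
[48] read 'd'  n11⇒n12  → match P2@[43:48]
[49] read 'c'  n12⇒n18 (fail-walked)
[50] read 'd'  n18⇒n19  → match P4@[48:50],P5@[49:50]
[51] read 'c'  n19⇒n18 (fail-walked)
[52] read 'e'  n18⇒n14 (fail-walked)
[53] read 'd'  n14⇒n1 (fail-walked)
[54] read 'c'  n1⇒n18
[55] read 'e'  n18⇒n14 (fail-walked)
[56] read 'a'  n14⇒n15
[57] read 'c'  n15⇒n16
[58] read 'b'  n16⇒n17  → match P3@[54:58]
[59] read 'b'  n17⇒n4 (fail-walked)
[60] read 'a'  n4⇒n7 (fail-walked)
[61] read 'c'  n7⇒n8

Result: [[1,5],[3,4],[3,5],[12,1],[16,0],[19,4],[19,5],[20,0],[26,2],[31,0],[34,4],[34,5],[35,0],[37,0],[41,0],[43,0],[48,2],[50,4],[50,5],[58,3]]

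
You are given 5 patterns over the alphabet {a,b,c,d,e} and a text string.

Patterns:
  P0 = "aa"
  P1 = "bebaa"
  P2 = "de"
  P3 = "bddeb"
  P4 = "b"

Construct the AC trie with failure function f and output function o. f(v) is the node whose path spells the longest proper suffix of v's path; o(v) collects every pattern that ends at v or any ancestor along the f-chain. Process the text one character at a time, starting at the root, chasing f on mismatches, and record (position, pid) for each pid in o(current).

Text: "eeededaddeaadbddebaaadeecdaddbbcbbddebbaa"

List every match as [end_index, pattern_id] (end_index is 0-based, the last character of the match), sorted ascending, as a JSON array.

Build automaton:
Trie nodes:
  n0 'ε': a→1 b→3 d→8
  n1 'a': a→2
  n2 'aa': ·  [P0 ends]
  n3 'b': d→10 e→4  [P4 ends]
  n4 'be': b→5
  n5 'beb': a→6
  n6 'beba': a→7
  n7 'bebaa': ·  [P1 ends]
  n8 'd': e→9
  n9 'de': ·  [P2 ends]
  n10 'bd': d→11
  n11 'bdd': e→12
  n12 'bdde': b→13
  n13 'bddeb': ·  [P3 ends]

Failure links (BFS by depth):
  n1('a'): parent n0 fail=0; on 'a' 0 → fail=0;  out ∅∪∅=∅
  n3('b'): parent n0 fail=0; on 'b' 0 → fail=0;  out {4}∪∅={4}
  n8('d'): parent n0 fail=0; on 'd' 0 → fail=0;  out ∅∪∅=∅
  n2('aa'): parent n1 fail=0; on 'a' 0 → fail=1;  out {0}∪∅={0}
  n4('be'): parent n3 fail=0; on 'e' 0 → fail=0;  out ∅∪∅=∅
  n9('de'): parent n8 fail=0; on 'e' 0 → fail=0;  out {2}∪∅={2}
  n10('bd'): parent n3 fail=0; on 'd' 0 → fail=8;  out ∅∪∅=∅
  n5('beb'): parent n4 fail=0; on 'b' 0 → fail=3;  out ∅∪{4}={4}
  n11('bdd'): parent n10 fail=8; on 'd' 8→0 → fail=8;  out ∅∪∅=∅
  n6('beba'): parent n5 fail=3; on 'a' 3→0 → fail=1;  out ∅∪∅=∅
  n12('bdde'): parent n11 fail=8; on 'e' 8 → fail=9;  out ∅∪{2}={2}
  n7('bebaa'): parent n6 fail=1; on 'a' 1 → fail=2;  out {1}∪{0}={0,1}
  n13('bddeb'): parent n12 fail=9; on 'b' 9→0 → fail=3;  out {3}∪{4}={3,4}

Scan:
pos 0 'e': at 0
pos 1 'e': at 0
pos 2 'e': at 0
pos 3 'd': at 8
pos 4 'e': at 9  emit P2@[3:4]
pos 5 'd': at 8 ·f
pos 6 'a': at 1 ·f
pos 7 'd': at 8 ·f
pos 8 'd': at 8 ·f
pos 9 'e': at 9  emit P2@[8:9]
pos 10 'a': at 1 ·f
pos 11 'a': at 2  emit P0@[10:11]
pos 12 'd': at 8 ·f
pos 13 'b': at 3 ·f  emit P4@[13:13]
pos 14 'd': at 10
pos 15 'd': at 11
pos 16 'e': at 12  emit P2@[15:16]
pos 17 'b': at 13  emit P3@[13:17],P4@[17:17]
pos 18 'a': at 1 ·f
pos 19 'a': at 2  emit P0@[18:19]
pos 20 'a': at 2 ·f  emit P0@[19:20]
pos 21 'd': at 8 ·f
pos 22 'e': at 9  emit P2@[21:22]
pos 23 'e': at 0 ·f
pos 24 'c': at 0
pos 25 'd': at 8
pos 26 'a': at 1 ·f
pos 27 'd': at 8 ·f
pos 28 'd': at 8 ·f
pos 29 'b': at 3 ·f  emit P4@[29:29]
pos 30 'b': at 3 ·f  emit P4@[30:30]
pos 31 'c': at 0 ·f
pos 32 'b': at 3  emit P4@[32:32]
pos 33 'b': at 3 ·f  emit P4@[33:33]
pos 34 'd': at 10
pos 35 'd': at 11
pos 36 'e': at 12  emit P2@[35:36]
pos 37 'b': at 13  emit P3@[33:37],P4@[37:37]
pos 38 'b': at 3 ·f  emit P4@[38:38]
pos 39 'a': at 1 ·f
pos 40 'a': at 2  emit P0@[39:40]

Matches: [[4,2],[9,2],[11,0],[13,4],[16,2],[17,3],[17,4],[19,0],[20,0],[22,2],[29,4],[30,4],[32,4],[33,4],[36,2],[37,3],[37,4],[38,4],[40,0]]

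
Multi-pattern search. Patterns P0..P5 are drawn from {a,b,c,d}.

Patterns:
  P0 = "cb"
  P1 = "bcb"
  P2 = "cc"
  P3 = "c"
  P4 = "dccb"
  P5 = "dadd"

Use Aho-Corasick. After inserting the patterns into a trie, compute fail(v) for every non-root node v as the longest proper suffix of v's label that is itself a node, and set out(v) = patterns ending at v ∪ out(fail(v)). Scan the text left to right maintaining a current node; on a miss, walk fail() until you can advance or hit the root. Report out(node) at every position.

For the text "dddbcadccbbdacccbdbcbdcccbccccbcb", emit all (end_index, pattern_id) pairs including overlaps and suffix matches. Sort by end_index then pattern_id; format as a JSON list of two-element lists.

Build automaton:
Trie (insert patterns):
  0='ε' goto b→3 c→1 d→7
  1='c' goto b→2 c→6  [P3 ends]
  2='cb' goto ·  [P0 ends]
  3='b' goto c→4
  4='bc' goto b→5
  5='bcb' goto ·  [P1 ends]
  6='cc' goto ·  [P2 ends]
  7='d' goto a→11 c→8
  8='dc' goto c→9
  9='dcc' goto b→10
  10='dccb' goto ·  [P4 ends]
  11='da' goto d→12
  12='dad' goto d→13
  13='dadd' goto ·  [P5 ends]

Failure links (BFS by depth):
  fail(1) 'c': from fail(0)=0 chase 'c': 0 ⇒ 0;  out={3}∪out(0)={3}
  fail(3) 'b': from fail(0)=0 chase 'b': 0 ⇒ 0;  out=∅∪out(0)=∅
  fail(7) 'd': from fail(0)=0 chase 'd': 0 ⇒ 0;  out=∅∪out(0)=∅
  fail(2) 'cb': from fail(1)=0 chase 'b': 0 ⇒ 3;  out={0}∪out(3)={0}
  fail(4) 'bc': from fail(3)=0 chase 'c': 0 ⇒ 1;  out=∅∪out(1)={3}
  fail(6) 'cc': from fail(1)=0 chase 'c': 0 ⇒ 1;  out={2}∪out(1)={2,3}
  fail(8) 'dc': from fail(7)=0 chase 'c': 0 ⇒ 1;  out=∅∪out(1)={3}
  fail(11) 'da': from fail(7)=0 chase 'a': 0 ⇒ 0;  out=∅∪out(0)=∅
  fail(5) 'bcb': from fail(4)=1 chase 'b': 1 ⇒ 2;  out={1}∪out(2)={0,1}
  fail(9) 'dcc': from fail(8)=1 chase 'c': 1 ⇒ 6;  out=∅∪out(6)={2,3}
  fail(12) 'dad': from fail(11)=0 chase 'd': 0 ⇒ 7;  out=∅∪out(7)=∅
  fail(10) 'dccb': from fail(9)=6 chase 'b': 6→1 ⇒ 2;  out={4}∪out(2)={0,4}
  fail(13) 'dadd': from fail(12)=7 chase 'd': 7→0 ⇒ 7;  out={5}∪out(7)={5}

Text stream:
[0] read 'd'  n0⇒n7
[1] read 'd'  n7⇒n7 (fail-walked)
[2] read 'd'  n7⇒n7 (fail-walked)
[3] read 'b'  n7⇒n3 (fail-walked)
[4] read 'c'  n3⇒n4  ** P3@[4:4]
[5] read 'a'  n4⇒n0 (fail-walked)
[6] read 'd'  n0⇒n7
[7] read 'c'  n7⇒n8  ** P3@[7:7]
[8] read 'c'  n8⇒n9  ** P2@[7:8],P3@[8:8]
[9] read 'b'  n9⇒n10  ** P0@[8:9],P4@[6:9]
[10] read 'b'  n10⇒n3 (fail-walked)
[11] read 'd'  n3⇒n7 (fail-walked)
[12] read 'a'  n7⇒n11
[13] read 'c'  n11⇒n1 (fail-walked)  ** P3@[13:13]
[14] read 'c'  n1⇒n6  ** P2@[13:14],P3@[14:14]
[15] read 'c'  n6⇒n6 (fail-walked)  ** P2@[14:15],P3@[15:15]
[16] read 'b'  n6⇒n2 (fail-walked)  ** P0@[15:16]
[17] read 'd'  n2⇒n7 (fail-walked)
[18] read 'b'  n7⇒n3 (fail-walked)
[19] read 'c'  n3⇒n4  ** P3@[19:19]
[20] read 'b'  n4⇒n5  ** P0@[19:20],P1@[18:20]
[21] read 'd'  n5⇒n7 (fail-walked)
[22] read 'c'  n7⇒n8  ** P3@[22:22]
[23] read 'c'  n8⇒n9  ** P2@[22:23],P3@[23:23]
[24] read 'c'  n9⇒n6 (fail-walked)  ** P2@[23:24],P3@[24:24]
[25] read 'b'  n6⇒n2 (fail-walked)  ** P0@[24:25]
[26] read 'c'  n2⇒n4 (fail-walked)  ** P3@[26:26]
[27] read 'c'  n4⇒n6 (fail-walked)  ** P2@[26:27],P3@[27:27]
[28] read 'c'  n6⇒n6 (fail-walked)  ** P2@[27:28],P3@[28:28]
[29] read 'c'  n6⇒n6 (fail-walked)  ** P2@[28:29],P3@[29:29]
[30] read 'b'  n6⇒n2 (fail-walked)  ** P0@[29:30]
[31] read 'c'  n2⇒n4 (fail-walked)  ** P3@[31:31]
[32] read 'b'  n4⇒n5  ** P0@[31:32],P1@[30:32]

Result: [[4,3],[7,3],[8,2],[8,3],[9,0],[9,4],[13,3],[14,2],[14,3],[15,2],[15,3],[16,0],[19,3],[20,0],[20,1],[22,3],[23,2],[23,3],[24,2],[24,3],[25,0],[26,3],[27,2],[27,3],[28,2],[28,3],[29,2],[29,3],[30,0],[31,3],[32,0],[32,1]]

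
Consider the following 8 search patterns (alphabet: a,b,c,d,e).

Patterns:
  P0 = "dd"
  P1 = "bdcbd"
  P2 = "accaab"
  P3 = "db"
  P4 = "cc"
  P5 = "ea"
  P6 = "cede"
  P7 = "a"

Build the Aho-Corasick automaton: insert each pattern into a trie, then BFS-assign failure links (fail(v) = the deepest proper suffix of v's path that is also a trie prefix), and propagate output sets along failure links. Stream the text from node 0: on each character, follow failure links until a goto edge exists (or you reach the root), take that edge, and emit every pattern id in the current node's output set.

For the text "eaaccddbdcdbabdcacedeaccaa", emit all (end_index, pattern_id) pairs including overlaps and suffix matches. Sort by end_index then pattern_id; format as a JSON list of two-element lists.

Construct AC machine:
Trie (insert patterns):
  0='ε' goto a→8 b→3 c→15 d→1 e→17
  1='d' goto b→14 d→2
  2='dd' goto ·  ←P0
  3='b' goto d→4
  4='bd' goto c→5
  5='bdc' goto b→6
  6='bdcb' goto d→7
  7='bdcbd' goto ·  ←P1
  8='a' goto c→9  ←P7
  9='ac' goto c→10
  10='acc' goto a→11
  11='acca' goto a→12
  12='accaa' goto b→13
  13='accaab' goto ·  ←P2
  14='db' goto ·  ←P3
  15='c' goto c→16 e→19
  16='cc' goto ·  ←P4
  17='e' goto a→18
  18='ea' goto ·  ←P5
  19='ce' goto d→20
  20='ced' goto e→21
  21='cede' goto ·  ←P6

Failure links (BFS by depth):
  fail(1) 'd': from fail(0)=0 chase 'd': 0 ⇒ 0;  out=∅∪out(0)=∅
  fail(3) 'b': from fail(0)=0 chase 'b': 0 ⇒ 0;  out=∅∪out(0)=∅
  fail(8) 'a': from fail(0)=0 chase 'a': 0 ⇒ 0;  out={7}∪out(0)={7}
  fail(15) 'c': from fail(0)=0 chase 'c': 0 ⇒ 0;  out=∅∪out(0)=∅
  fail(17) 'e': from fail(0)=0 chase 'e': 0 ⇒ 0;  out=∅∪out(0)=∅
  fail(2) 'dd': from fail(1)=0 chase 'd': 0 ⇒ 1;  out={0}∪out(1)={0}
  fail(4) 'bd': from fail(3)=0 chase 'd': 0 ⇒ 1;  out=∅∪out(1)=∅
  fail(9) 'ac': from fail(8)=0 chase 'c': 0 ⇒ 15;  out=∅∪out(15)=∅
  fail(14) 'db': from fail(1)=0 chase 'b': 0 ⇒ 3;  out={3}∪out(3)={3}
  fail(16) 'cc': from fail(15)=0 chase 'c': 0 ⇒ 15;  out={4}∪out(15)={4}
  fail(18) 'ea': from fail(17)=0 chase 'a': 0 ⇒ 8;  out={5}∪out(8)={5,7}
  fail(19) 'ce': from fail(15)=0 chase 'e': 0 ⇒ 17;  out=∅∪out(17)=∅
  fail(5) 'bdc': from fail(4)=1 chase 'c': 1→0 ⇒ 15;  out=∅∪out(15)=∅
  fail(10) 'acc': from fail(9)=15 chase 'c': 15 ⇒ 16;  out=∅∪out(16)={4}
  fail(20) 'ced': from fail(19)=17 chase 'd': 17→0 ⇒ 1;  out=∅∪out(1)=∅
  fail(6) 'bdcb': from fail(5)=15 chase 'b': 15→0 ⇒ 3;  out=∅∪out(3)=∅
  fail(11) 'acca': from fail(10)=16 chase 'a': 16→15→0 ⇒ 8;  out=∅∪out(8)={7}
  fail(21) 'cede': from fail(20)=1 chase 'e': 1→0 ⇒ 17;  out={6}∪out(17)={6}
  fail(7) 'bdcbd': from fail(6)=3 chase 'd': 3 ⇒ 4;  out={1}∪out(4)={1}
  fail(12) 'accaa': from fail(11)=8 chase 'a': 8→0 ⇒ 8;  out=∅∪out(8)={7}
  fail(13) 'accaab': from fail(12)=8 chase 'b': 8→0 ⇒ 3;  out={2}∪out(3)={2}

Text stream:
pos 0 'e': at 17
pos 1 'a': at 18  emit P5@[0:1],P7@[1:1]
pos 2 'a': at 8 (via fail)  emit P7@[2:2]
pos 3 'c': at 9
pos 4 'c': at 10  emit P4@[3:4]
pos 5 'd': at 1 (via fail)
pos 6 'd': at 2  emit P0@[5:6]
pos 7 'b': at 14 (via fail)  emit P3@[6:7]
pos 8 'd': at 4 (via fail)
pos 9 'c': at 5
pos 10 'd': at 1 (via fail)
pos 11 'b': at 14  emit P3@[10:11]
pos 12 'a': at 8 (via fail)  emit P7@[12:12]
pos 13 'b': at 3 (via fail)
pos 14 'd': at 4
pos 15 'c': at 5
pos 16 'a': at 8 (via fail)  emit P7@[16:16]
pos 17 'c': at 9
pos 18 'e': at 19 (via fail)
pos 19 'd': at 20
pos 20 'e': at 21  emit P6@[17:20]
pos 21 'a': at 18 (via fail)  emit P5@[20:21],P7@[21:21]
pos 22 'c': at 9 (via fail)
pos 23 'c': at 10  emit P4@[22:23]
pos 24 'a': at 11  emit P7@[24:24]
pos 25 'a': at 12  emit P7@[25:25]

Result: [[1,5],[1,7],[2,7],[4,4],[6,0],[7,3],[11,3],[12,7],[16,7],[20,6],[21,5],[21,7],[23,4],[24,7],[25,7]]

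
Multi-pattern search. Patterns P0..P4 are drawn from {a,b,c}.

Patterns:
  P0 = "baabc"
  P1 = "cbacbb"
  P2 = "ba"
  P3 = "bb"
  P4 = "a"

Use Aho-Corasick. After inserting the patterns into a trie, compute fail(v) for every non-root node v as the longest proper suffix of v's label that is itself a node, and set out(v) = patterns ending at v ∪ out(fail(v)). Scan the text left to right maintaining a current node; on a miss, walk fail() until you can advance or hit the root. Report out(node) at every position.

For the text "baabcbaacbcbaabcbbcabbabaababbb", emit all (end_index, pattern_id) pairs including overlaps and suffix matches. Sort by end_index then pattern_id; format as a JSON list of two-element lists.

Build:
Trie (insert patterns):
  n0 'ε': a→13 b→1 c→6
  n1 'b': a→2 b→12
  n2 'ba': a→3  [P2 ends]
  n3 'baa': b→4
  n4 'baab': c→5
  n5 'baabc': ·  [P0 ends]
  n6 'c': b→7
  n7 'cb': a→8
  n8 'cba': c→9
  n9 'cbac': b→10
  n10 'cbacb': b→11
  n11 'cbacbb': ·  [P1 ends]
  n12 'bb': ·  [P3 ends]
  n13 'a': ·  [P4 ends]

BFS fail/out derivation:
  n1('b'): parent n0 fail=0; on 'b' 0 → fail=0;  out ∅∪∅=∅
  n6('c'): parent n0 fail=0; on 'c' 0 → fail=0;  out ∅∪∅=∅
  n13('a'): parent n0 fail=0; on 'a' 0 → fail=0;  out {4}∪∅={4}
  n2('ba'): parent n1 fail=0; on 'a' 0 → fail=13;  out {2}∪{4}={2,4}
  n7('cb'): parent n6 fail=0; on 'b' 0 → fail=1;  out ∅∪∅=∅
  n12('bb'): parent n1 fail=0; on 'b' 0 → fail=1;  out {3}∪∅={3}
  n3('baa'): parent n2 fail=13; on 'a' 13→0 → fail=13;  out ∅∪{4}={4}
  n8('cba'): parent n7 fail=1; on 'a' 1 → fail=2;  out ∅∪{2,4}={2,4}
  n4('baab'): parent n3 fail=13; on 'b' 13→0 → fail=1;  out ∅∪∅=∅
  n9('cbac'): parent n8 fail=2; on 'c' 2→13→0 → fail=6;  out ∅∪∅=∅
  n5('baabc'): parent n4 fail=1; on 'c' 1→0 → fail=6;  out {0}∪∅={0}
  n10('cbacb'): parent n9 fail=6; on 'b' 6 → fail=7;  out ∅∪∅=∅
  n11('cbacbb'): parent n10 fail=7; on 'b' 7→1 → fail=12;  out {1}∪{3}={1,3}

Run:
[0] read 'b'  n0⇒n1
[1] read 'a'  n1⇒n2  ** P2@[0:1],P4@[1:1]
[2] read 'a'  n2⇒n3  ** P4@[2:2]
[3] read 'b'  n3⇒n4
[4] read 'c'  n4⇒n5  ** P0@[0:4]
[5] read 'b'  n5⇒n7 ·f
[6] read 'a'  n7⇒n8  ** P2@[5:6],P4@[6:6]
[7] read 'a'  n8⇒n3 ·f  ** P4@[7:7]
[8] read 'c'  n3⇒n6 ·f
[9] read 'b'  n6⇒n7
[10] read 'c'  n7⇒n6 ·f
[11] read 'b'  n6⇒n7
[12] read 'a'  n7⇒n8  ** P2@[11:12],P4@[12:12]
[13] read 'a'  n8⇒n3 ·f  ** P4@[13:13]
[14] read 'b'  n3⇒n4
[15] read 'c'  n4⇒n5  ** P0@[11:15]
[16] read 'b'  n5⇒n7 ·f
[17] read 'b'  n7⇒n12 ·f  ** P3@[16:17]
[18] read 'c'  n12⇒n6 ·f
[19] read 'a'  n6⇒n13 ·f  ** P4@[19:19]
[20] read 'b'  n13⇒n1 ·f
[21] read 'b'  n1⇒n12  ** P3@[20:21]
[22] read 'a'  n12⇒n2 ·f  ** P2@[21:22],P4@[22:22]
[23] read 'b'  n2⇒n1 ·f
[24] read 'a'  n1⇒n2  ** P2@[23:24],P4@[24:24]
[25] read 'a'  n2⇒n3  ** P4@[25:25]
[26] read 'b'  n3⇒n4
[27] read 'a'  n4⇒n2 ·f  ** P2@[26:27],P4@[27:27]
[28] read 'b'  n2⇒n1 ·f
[29] read 'b'  n1⇒n12  ** P3@[28:29]
[30] read 'b'  n12⇒n12 ·f  ** P3@[29:30]

Result: [[1,2],[1,4],[2,4],[4,0],[6,2],[6,4],[7,4],[12,2],[12,4],[13,4],[15,0],[17,3],[19,4],[21,3],[22,2],[22,4],[24,2],[24,4],[25,4],[27,2],[27,4],[29,3],[30,3]]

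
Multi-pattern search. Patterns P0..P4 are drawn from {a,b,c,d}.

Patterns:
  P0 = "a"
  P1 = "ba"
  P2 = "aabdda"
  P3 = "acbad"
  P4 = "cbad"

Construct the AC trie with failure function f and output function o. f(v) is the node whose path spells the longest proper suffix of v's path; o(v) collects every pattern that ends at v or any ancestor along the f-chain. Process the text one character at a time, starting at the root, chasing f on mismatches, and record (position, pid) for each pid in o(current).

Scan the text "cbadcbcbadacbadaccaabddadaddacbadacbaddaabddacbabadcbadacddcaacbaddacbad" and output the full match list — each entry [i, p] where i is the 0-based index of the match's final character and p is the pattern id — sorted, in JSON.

Build automaton:
Trie (insert patterns):
  n0 'ε': a→1 b→2 c→13
  n1 'a': a→4 c→9  [P0 ends]
  n2 'b': a→3
  n3 'ba': ·  [P1 ends]
  n4 'aa': b→5
  n5 'aab': d→6
  n6 'aabd': d→7
  n7 'aabdd': a→8
  n8 'aabdda': ·  [P2 ends]
  n9 'ac': b→10
  n10 'acb': a→11
  n11 'acba': d→12
  n12 'acbad': ·  [P3 ends]
  n13 'c': b→14
  n14 'cb': a→15
  n15 'cba': d→16
  n16 'cbad': ·  [P4 ends]

Failure links (BFS by depth):
  n1('a'): parent n0 fail=0; on 'a' 0 → fail=0;  out {0}∪∅={0}
  n2('b'): parent n0 fail=0; on 'b' 0 → fail=0;  out ∅∪∅=∅
  n13('c'): parent n0 fail=0; on 'c' 0 → fail=0;  out ∅∪∅=∅
  n3('ba'): parent n2 fail=0; on 'a' 0 → fail=1;  out {1}∪{0}={0,1}
  n4('aa'): parent n1 fail=0; on 'a' 0 → fail=1;  out ∅∪{0}={0}
  n9('ac'): parent n1 fail=0; on 'c' 0 → fail=13;  out ∅∪∅=∅
  n14('cb'): parent n13 fail=0; on 'b' 0 → fail=2;  out ∅∪∅=∅
  n5('aab'): parent n4 fail=1; on 'b' 1→0 → fail=2;  out ∅∪∅=∅
  n10('acb'): parent n9 fail=13; on 'b' 13 → fail=14;  out ∅∪∅=∅
  n15('cba'): parent n14 fail=2; on 'a' 2 → fail=3;  out ∅∪{0,1}={0,1}
  n6('aabd'): parent n5 fail=2; on 'd' 2→0 → fail=0;  out ∅∪∅=∅
  n11('acba'): parent n10 fail=14; on 'a' 14 → fail=15;  out ∅∪{0,1}={0,1}
  n16('cbad'): parent n15 fail=3; on 'd' 3→1→0 → fail=0;  out {4}∪∅={4}
  n7('aabdd'): parent n6 fail=0; on 'd' 0 → fail=0;  out ∅∪∅=∅
  n12('acbad'): parent n11 fail=15; on 'd' 15 → fail=16;  out {3}∪{4}={3,4}
  n8('aabdda'): parent n7 fail=0; on 'a' 0 → fail=1;  out {2}∪{0}={0,2}

Text stream:
[0] read 'c'  n0⇒n13
[1] read 'b'  n13⇒n14
[2] read 'a'  n14⇒n15  ** P0@[2:2],P1@[1:2]
[3] read 'd'  n15⇒n16  ** P4@[0:3]
[4] read 'c'  n16⇒n13 (fail-walked)
[5] read 'b'  n13⇒n14
[6] read 'c'  n14⇒n13 (fail-walked)
[7] read 'b'  n13⇒n14
[8] read 'a'  n14⇒n15  ** P0@[8:8],P1@[7:8]
[9] read 'd'  n15⇒n16  ** P4@[6:9]
[10] read 'a'  n16⇒n1 (fail-walked)  ** P0@[10:10]
[11] read 'c'  n1⇒n9
[12] read 'b'  n9⇒n10
[13] read 'a'  n10⇒n11  ** P0@[13:13],P1@[12:13]
[14] read 'd'  n11⇒n12  ** P3@[10:14],P4@[11:14]
[15] read 'a'  n12⇒n1 (fail-walked)  ** P0@[15:15]
[16] read 'c'  n1⇒n9
[17] read 'c'  n9⇒n13 (fail-walked)
[18] read 'a'  n13⇒n1 (fail-walked)  ** P0@[18:18]
[19] read 'a'  n1⇒n4  ** P0@[19:19]
[20] read 'b'  n4⇒n5
[21] read 'd'  n5⇒n6
[22] read 'd'  n6⇒n7
[23] read 'a'  n7⇒n8  ** P0@[23:23],P2@[18:23]
[24] read 'd'  n8⇒n0 (fail-walked)
[25] read 'a'  n0⇒n1  ** P0@[25:25]
[26] read 'd'  n1⇒n0 (fail-walked)
[27] read 'd'  n0⇒n0
[28] read 'a'  n0⇒n1  ** P0@[28:28]
[29] read 'c'  n1⇒n9
[30] read 'b'  n9⇒n10
[31] read 'a'  n10⇒n11  ** P0@[31:31],P1@[30:31]
[32] read 'd'  n11⇒n12  ** P3@[28:32],P4@[29:32]
[33] read 'a'  n12⇒n1 (fail-walked)  ** P0@[33:33]
[34] read 'c'  n1⇒n9
[35] read 'b'  n9⇒n10
[36] read 'a'  n10⇒n11  ** P0@[36:36],P1@[35:36]
[37] read 'd'  n11⇒n12  ** P3@[33:37],P4@[34:37]
[38] read 'd'  n12⇒n0 (fail-walked)
[39] read 'a'  n0⇒n1  ** P0@[39:39]
[40] read 'a'  n1⇒n4  ** P0@[40:40]
[41] read 'b'  n4⇒n5
[42] read 'd'  n5⇒n6
[43] read 'd'  n6⇒n7
[44] read 'a'  n7⇒n8  ** P0@[44:44],P2@[39:44]
[45] read 'c'  n8⇒n9 (fail-walked)
[46] read 'b'  n9⇒n10
[47] read 'a'  n10⇒n11  ** P0@[47:47],P1@[46:47]
[48] read 'b'  n11⇒n2 (fail-walked)
[49] read 'a'  n2⇒n3  ** P0@[49:49],P1@[48:49]
[50] read 'd'  n3⇒n0 (fail-walked)
[51] read 'c'  n0⇒n13
[52] read 'b'  n13⇒n14
[53] read 'a'  n14⇒n15  ** P0@[53:53],P1@[52:53]
[54] read 'd'  n15⇒n16  ** P4@[51:54]
[55] read 'a'  n16⇒n1 (fail-walked)  ** P0@[55:55]
[56] read 'c'  n1⇒n9
[57] read 'd'  n9⇒n0 (fail-walked)
[58] read 'd'  n0⇒n0
[59] read 'c'  n0⇒n13
[60] read 'a'  n13⇒n1 (fail-walked)  ** P0@[60:60]
[61] read 'a'  n1⇒n4  ** P0@[61:61]
[62] read 'c'  n4⇒n9 (fail-walked)
[63] read 'b'  n9⇒n10
[64] read 'a'  n10⇒n11  ** P0@[64:64],P1@[63:64]
[65] read 'd'  n11⇒n12  ** P3@[61:65],P4@[62:65]
[66] read 'd'  n12⇒n0 (fail-walked)
[67] read 'a'  n0⇒n1  ** P0@[67:67]
[68] read 'c'  n1⇒n9
[69] read 'b'  n9⇒n10
[70] read 'a'  n10⇒n11  ** P0@[70:70],P1@[69:70]
[71] read 'd'  n11⇒n12  ** P3@[67:71],P4@[68:71]

Result: [[2,0],[2,1],[3,4],[8,0],[8,1],[9,4],[10,0],[13,0],[13,1],[14,3],[14,4],[15,0],[18,0],[19,0],[23,0],[23,2],[25,0],[28,0],[31,0],[31,1],[32,3],[32,4],[33,0],[36,0],[36,1],[37,3],[37,4],[39,0],[40,0],[44,0],[44,2],[47,0],[47,1],[49,0],[49,1],[53,0],[53,1],[54,4],[55,0],[60,0],[61,0],[64,0],[64,1],[65,3],[65,4],[67,0],[70,0],[70,1],[71,3],[71,4]]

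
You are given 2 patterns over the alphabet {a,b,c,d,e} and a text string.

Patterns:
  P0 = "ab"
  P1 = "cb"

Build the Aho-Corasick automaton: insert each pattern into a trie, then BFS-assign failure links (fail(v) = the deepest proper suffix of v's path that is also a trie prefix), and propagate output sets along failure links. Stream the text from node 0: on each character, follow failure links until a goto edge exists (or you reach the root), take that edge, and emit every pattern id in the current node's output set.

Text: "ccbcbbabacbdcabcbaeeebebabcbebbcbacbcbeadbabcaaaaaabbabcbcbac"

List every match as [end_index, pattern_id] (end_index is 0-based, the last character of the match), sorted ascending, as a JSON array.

Build automaton:
Trie (insert patterns):
  0='ε' goto a→1 c→3
  1='a' goto b→2
  2='ab' goto ·  ←P0
  3='c' goto b→4
  4='cb' goto ·  ←P1

Failure links (BFS by depth):
  n1('a'): parent n0 fail=0; on 'a' 0 → fail=0;  out ∅∪∅=∅
  n3('c'): parent n0 fail=0; on 'c' 0 → fail=0;  out ∅∪∅=∅
  n2('ab'): parent n1 fail=0; on 'b' 0 → fail=0;  out {0}∪∅={0}
  n4('cb'): parent n3 fail=0; on 'b' 0 → fail=0;  out {1}∪∅={1}

Scan:
[0] read 'c'  n0⇒n3
[1] read 'c'  n3⇒n3 (fail-walked)
[2] read 'b'  n3⇒n4  emit P1@[1:2]
[3] read 'c'  n4⇒n3 (fail-walked)
[4] read 'b'  n3⇒n4  emit P1@[3:4]
[5] read 'b'  n4⇒n0 (fail-walked)
[6] read 'a'  n0⇒n1
[7] read 'b'  n1⇒n2  emit P0@[6:7]
[8] read 'a'  n2⇒n1 (fail-walked)
[9] read 'c'  n1⇒n3 (fail-walked)
[10] read 'b'  n3⇒n4  emit P1@[9:10]
[11] read 'd'  n4⇒n0 (fail-walked)
[12] read 'c'  n0⇒n3
[13] read 'a'  n3⇒n1 (fail-walked)
[14] read 'b'  n1⇒n2  emit P0@[13:14]
[15] read 'c'  n2⇒n3 (fail-walked)
[16] read 'b'  n3⇒n4  emit P1@[15:16]
[17] read 'a'  n4⇒n1 (fail-walked)
[18] read 'e'  n1⇒n0 (fail-walked)
[19] read 'e'  n0⇒n0
[20] read 'e'  n0⇒n0
[21] read 'b'  n0⇒n0
[22] read 'e'  n0⇒n0
[23] read 'b'  n0⇒n0
[24] read 'a'  n0⇒n1
[25] read 'b'  n1⇒n2  emit P0@[24:25]
[26] read 'c'  n2⇒n3 (fail-walked)
[27] read 'b'  n3⇒n4  emit P1@[26:27]
[28] read 'e'  n4⇒n0 (fail-walked)
[29] read 'b'  n0⇒n0
[30] read 'b'  n0⇒n0
[31] read 'c'  n0⇒n3
[32] read 'b'  n3⇒n4  emit P1@[31:32]
[33] read 'a'  n4⇒n1 (fail-walked)
[34] read 'c'  n1⇒n3 (fail-walked)
[35] read 'b'  n3⇒n4  emit P1@[34:35]
[36] read 'c'  n4⇒n3 (fail-walked)
[37] read 'b'  n3⇒n4  emit P1@[36:37]
[38] read 'e'  n4⇒n0 (fail-walked)
[39] read 'a'  n0⇒n1
[40] read 'd'  n1⇒n0 (fail-walked)
[41] read 'b'  n0⇒n0
[42] read 'a'  n0⇒n1
[43] read 'b'  n1⇒n2  emit P0@[42:43]
[44] read 'c'  n2⇒n3 (fail-walked)
[45] read 'a'  n3⇒n1 (fail-walked)
[46] read 'a'  n1⇒n1 (fail-walked)
[47] read 'a'  n1⇒n1 (fail-walked)
[48] read 'a'  n1⇒n1 (fail-walked)
[49] read 'a'  n1⇒n1 (fail-walked)
[50] read 'a'  n1⇒n1 (fail-walked)
[51] read 'b'  n1⇒n2  emit P0@[50:51]
[52] read 'b'  n2⇒n0 (fail-walked)
[53] read 'a'  n0⇒n1
[54] read 'b'  n1⇒n2  emit P0@[53:54]
[55] read 'c'  n2⇒n3 (fail-walked)
[56] read 'b'  n3⇒n4  emit P1@[55:56]
[57] read 'c'  n4⇒n3 (fail-walked)
[58] read 'b'  n3⇒n4  emit P1@[57:58]
[59] read 'a'  n4⇒n1 (fail-walked)
[60] read 'c'  n1⇒n3 (fail-walked)

All matches (sorted): [[2,1],[4,1],[7,0],[10,1],[14,0],[16,1],[25,0],[27,1],[32,1],[35,1],[37,1],[43,0],[51,0],[54,0],[56,1],[58,1]]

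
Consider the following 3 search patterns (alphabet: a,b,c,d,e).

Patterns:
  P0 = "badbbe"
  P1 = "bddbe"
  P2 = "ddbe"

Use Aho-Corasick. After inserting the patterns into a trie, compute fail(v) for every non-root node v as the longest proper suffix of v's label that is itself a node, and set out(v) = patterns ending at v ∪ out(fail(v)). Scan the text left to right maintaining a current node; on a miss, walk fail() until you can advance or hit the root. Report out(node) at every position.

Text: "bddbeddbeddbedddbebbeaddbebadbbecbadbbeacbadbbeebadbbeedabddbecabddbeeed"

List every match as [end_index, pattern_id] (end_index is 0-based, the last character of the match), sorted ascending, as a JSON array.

Build automaton:
Trie (insert patterns):
  0='ε' goto b→1 d→11
  1='b' goto a→2 d→7
  2='ba' goto d→3
  3='bad' goto b→4
  4='badb' goto b→5
  5='badbb' goto e→6
  6='badbbe' goto ·  ←P0
  7='bd' goto d→8
  8='bdd' goto b→9
  9='bddb' goto e→10
  10='bddbe' goto ·  ←P1
  11='d' goto d→12
  12='dd' goto b→13
  13='ddb' goto e→14
  14='ddbe' goto ·  ←P2

Failure links (BFS by depth):
  n1('b'): parent n0 fail=0; on 'b' 0 → fail=0;  out ∅∪∅=∅
  n11('d'): parent n0 fail=0; on 'd' 0 → fail=0;  out ∅∪∅=∅
  n2('ba'): parent n1 fail=0; on 'a' 0 → fail=0;  out ∅∪∅=∅
  n7('bd'): parent n1 fail=0; on 'd' 0 → fail=11;  out ∅∪∅=∅
  n12('dd'): parent n11 fail=0; on 'd' 0 → fail=11;  out ∅∪∅=∅
  n3('bad'): parent n2 fail=0; on 'd' 0 → fail=11;  out ∅∪∅=∅
  n8('bdd'): parent n7 fail=11; on 'd' 11 → fail=12;  out ∅∪∅=∅
  n13('ddb'): parent n12 fail=11; on 'b' 11→0 → fail=1;  out ∅∪∅=∅
  n4('badb'): parent n3 fail=11; on 'b' 11→0 → fail=1;  out ∅∪∅=∅
  n9('bddb'): parent n8 fail=12; on 'b' 12 → fail=13;  out ∅∪∅=∅
  n14('ddbe'): parent n13 fail=1; on 'e' 1→0 → fail=0;  out {2}∪∅={2}
  n5('badbb'): parent n4 fail=1; on 'b' 1→0 → fail=1;  out ∅∪∅=∅
  n10('bddbe'): parent n9 fail=13; on 'e' 13 → fail=14;  out {1}∪{2}={1,2}
  n6('badbbe'): parent n5 fail=1; on 'e' 1→0 → fail=0;  out {0}∪∅={0}

Scan:
pos 0 'b': at 1
pos 1 'd': at 7
pos 2 'd': at 8
pos 3 'b': at 9
pos 4 'e': at 10  ** P1@[0:4],P2@[1:4]
pos 5 'd': at 11 ·f
pos 6 'd': at 12
pos 7 'b': at 13
pos 8 'e': at 14  ** P2@[5:8]
pos 9 'd': at 11 ·f
pos 10 'd': at 12
pos 11 'b': at 13
pos 12 'e': at 14  ** P2@[9:12]
pos 13 'd': at 11 ·f
pos 14 'd': at 12
pos 15 'd': at 12 ·f
pos 16 'b': at 13
pos 17 'e': at 14  ** P2@[14:17]
pos 18 'b': at 1 ·f
pos 19 'b': at 1 ·f
pos 20 'e': at 0 ·f
pos 21 'a': at 0
pos 22 'd': at 11
pos 23 'd': at 12
pos 24 'b': at 13
pos 25 'e': at 14  ** P2@[22:25]
pos 26 'b': at 1 ·f
pos 27 'a': at 2
pos 28 'd': at 3
pos 29 'b': at 4
pos 30 'b': at 5
pos 31 'e': at 6  ** P0@[26:31]
pos 32 'c': at 0 ·f
pos 33 'b': at 1
pos 34 'a': at 2
pos 35 'd': at 3
pos 36 'b': at 4
pos 37 'b': at 5
pos 38 'e': at 6  ** P0@[33:38]
pos 39 'a': at 0 ·f
pos 40 'c': at 0
pos 41 'b': at 1
pos 42 'a': at 2
pos 43 'd': at 3
pos 44 'b': at 4
pos 45 'b': at 5
pos 46 'e': at 6  ** P0@[41:46]
pos 47 'e': at 0 ·f
pos 48 'b': at 1
pos 49 'a': at 2
pos 50 'd': at 3
pos 51 'b': at 4
pos 52 'b': at 5
pos 53 'e': at 6  ** P0@[48:53]
pos 54 'e': at 0 ·f
pos 55 'd': at 11
pos 56 'a': at 0 ·f
pos 57 'b': at 1
pos 58 'd': at 7
pos 59 'd': at 8
pos 60 'b': at 9
pos 61 'e': at 10  ** P1@[57:61],P2@[58:61]
pos 62 'c': at 0 ·f
pos 63 'a': at 0
pos 64 'b': at 1
pos 65 'd': at 7
pos 66 'd': at 8
pos 67 'b': at 9
pos 68 'e': at 10  ** P1@[64:68],P2@[65:68]
pos 69 'e': at 0 ·f
pos 70 'e': at 0
pos 71 'd': at 11

Result: [[4,1],[4,2],[8,2],[12,2],[17,2],[25,2],[31,0],[38,0],[46,0],[53,0],[61,1],[61,2],[68,1],[68,2]]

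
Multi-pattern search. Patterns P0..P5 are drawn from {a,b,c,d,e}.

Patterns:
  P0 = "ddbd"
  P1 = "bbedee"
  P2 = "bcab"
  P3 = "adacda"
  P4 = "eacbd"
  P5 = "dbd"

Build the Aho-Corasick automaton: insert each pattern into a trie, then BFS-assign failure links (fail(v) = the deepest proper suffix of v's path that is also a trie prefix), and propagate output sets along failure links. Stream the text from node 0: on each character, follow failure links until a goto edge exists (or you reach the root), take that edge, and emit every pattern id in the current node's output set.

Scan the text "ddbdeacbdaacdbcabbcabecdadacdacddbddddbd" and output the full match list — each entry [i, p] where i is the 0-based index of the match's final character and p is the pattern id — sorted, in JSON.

Build:
Trie (insert patterns):
  n0 'ε': a→14 b→5 d→1 e→20
  n1 'd': b→25 d→2
  n2 'dd': b→3
  n3 'ddb': d→4
  n4 'ddbd': ·  ←P0
  n5 'b': b→6 c→11
  n6 'bb': e→7
  n7 'bbe': d→8
  n8 'bbed': e→9
  n9 'bbede': e→10
  n10 'bbedee': ·  ←P1
  n11 'bc': a→12
  n12 'bca': b→13
  n13 'bcab': ·  ←P2
  n14 'a': d→15
  n15 'ad': a→16
  n16 'ada': c→17
  n17 'adac': d→18
  n18 'adacd': a→19
  n19 'adacda': ·  ←P3
  n20 'e': a→21
  n21 'ea': c→22
  n22 'eac': b→23
  n23 'eacb': d→24
  n24 'eacbd': ·  ←P4
  n25 'db': d→26
  n26 'dbd': ·  ←P5

BFS fail/out derivation:
  fail(1) 'd': from fail(0)=0 chase 'd': 0 ⇒ 0;  out=∅∪out(0)=∅
  fail(5) 'b': from fail(0)=0 chase 'b': 0 ⇒ 0;  out=∅∪out(0)=∅
  fail(14) 'a': from fail(0)=0 chase 'a': 0 ⇒ 0;  out=∅∪out(0)=∅
  fail(20) 'e': from fail(0)=0 chase 'e': 0 ⇒ 0;  out=∅∪out(0)=∅
  fail(2) 'dd': from fail(1)=0 chase 'd': 0 ⇒ 1;  out=∅∪out(1)=∅
  fail(6) 'bb': from fail(5)=0 chase 'b': 0 ⇒ 5;  out=∅∪out(5)=∅
  fail(11) 'bc': from fail(5)=0 chase 'c': 0 ⇒ 0;  out=∅∪out(0)=∅
  fail(15) 'ad': from fail(14)=0 chase 'd': 0 ⇒ 1;  out=∅∪out(1)=∅
  fail(21) 'ea': from fail(20)=0 chase 'a': 0 ⇒ 14;  out=∅∪out(14)=∅
  fail(25) 'db': from fail(1)=0 chase 'b': 0 ⇒ 5;  out=∅∪out(5)=∅
  fail(3) 'ddb': from fail(2)=1 chase 'b': 1 ⇒ 25;  out=∅∪out(25)=∅
  fail(7) 'bbe': from fail(6)=5 chase 'e': 5→0 ⇒ 20;  out=∅∪out(20)=∅
  fail(12) 'bca': from fail(11)=0 chase 'a': 0 ⇒ 14;  out=∅∪out(14)=∅
  fail(16) 'ada': from fail(15)=1 chase 'a': 1→0 ⇒ 14;  out=∅∪out(14)=∅
  fail(22) 'eac': from fail(21)=14 chase 'c': 14→0 ⇒ 0;  out=∅∪out(0)=∅
  fail(26) 'dbd': from fail(25)=5 chase 'd': 5→0 ⇒ 1;  out={5}∪out(1)={5}
  fail(4) 'ddbd': from fail(3)=25 chase 'd': 25 ⇒ 26;  out={0}∪out(26)={0,5}
  fail(8) 'bbed': from fail(7)=20 chase 'd': 20→0 ⇒ 1;  out=∅∪out(1)=∅
  fail(13) 'bcab': from fail(12)=14 chase 'b': 14→0 ⇒ 5;  out={2}∪out(5)={2}
  fail(17) 'adac': from fail(16)=14 chase 'c': 14→0 ⇒ 0;  out=∅∪out(0)=∅
  fail(23) 'eacb': from fail(22)=0 chase 'b': 0 ⇒ 5;  out=∅∪out(5)=∅
  fail(9) 'bbede': from fail(8)=1 chase 'e': 1→0 ⇒ 20;  out=∅∪out(20)=∅
  fail(18) 'adacd': from fail(17)=0 chase 'd': 0 ⇒ 1;  out=∅∪out(1)=∅
  fail(24) 'eacbd': from fail(23)=5 chase 'd': 5→0 ⇒ 1;  out={4}∪out(1)={4}
  fail(10) 'bbedee': from fail(9)=20 chase 'e': 20→0 ⇒ 20;  out={1}∪out(20)={1}
  fail(19) 'adacda': from fail(18)=1 chase 'a': 1→0 ⇒ 14;  out={3}∪out(14)={3}

Text stream:
[0] read 'd'  n0⇒n1
[1] read 'd'  n1⇒n2
[2] read 'b'  n2⇒n3
[3] read 'd'  n3⇒n4  → match P0@[0:3],P5@[1:3]
[4] read 'e'  n4⇒n20 (fail-walked)
[5] read 'a'  n20⇒n21
[6] read 'c'  n21⇒n22
[7] read 'b'  n22⇒n23
[8] read 'd'  n23⇒n24  → match P4@[4:8]
[9] read 'a'  n24⇒n14 (fail-walked)
[10] read 'a'  n14⇒n14 (fail-walked)
[11] read 'c'  n14⇒n0 (fail-walked)
[12] read 'd'  n0⇒n1
[13] read 'b'  n1⇒n25
[14] read 'c'  n25⇒n11 (fail-walked)
[15] read 'a'  n11⇒n12
[16] read 'b'  n12⇒n13  → match P2@[13:16]
[17] read 'b'  n13⇒n6 (fail-walked)
[18] read 'c'  n6⇒n11 (fail-walked)
[19] read 'a'  n11⇒n12
[20] read 'b'  n12⇒n13  → match P2@[17:20]
[21] read 'e'  n13⇒n20 (fail-walked)
[22] read 'c'  n20⇒n0 (fail-walked)
[23] read 'd'  n0⇒n1
[24] read 'a'  n1⇒n14 (fail-walked)
[25] read 'd'  n14⇒n15
[26] read 'a'  n15⇒n16
[27] read 'c'  n16⇒n17
[28] read 'd'  n17⇒n18
[29] read 'a'  n18⇒n19  → match P3@[24:29]
[30] read 'c'  n19⇒n0 (fail-walked)
[31] read 'd'  n0⇒n1
[32] read 'd'  n1⇒n2
[33] read 'b'  n2⇒n3
[34] read 'd'  n3⇒n4  → match P0@[31:34],P5@[32:34]
[35] read 'd'  n4⇒n2 (fail-walked)
[36] read 'd'  n2⇒n2 (fail-walked)
[37] read 'd'  n2⇒n2 (fail-walked)
[38] read 'b'  n2⇒n3
[39] read 'd'  n3⇒n4  → match P0@[36:39],P5@[37:39]

Result: [[3,0],[3,5],[8,4],[16,2],[20,2],[29,3],[34,0],[34,5],[39,0],[39,5]]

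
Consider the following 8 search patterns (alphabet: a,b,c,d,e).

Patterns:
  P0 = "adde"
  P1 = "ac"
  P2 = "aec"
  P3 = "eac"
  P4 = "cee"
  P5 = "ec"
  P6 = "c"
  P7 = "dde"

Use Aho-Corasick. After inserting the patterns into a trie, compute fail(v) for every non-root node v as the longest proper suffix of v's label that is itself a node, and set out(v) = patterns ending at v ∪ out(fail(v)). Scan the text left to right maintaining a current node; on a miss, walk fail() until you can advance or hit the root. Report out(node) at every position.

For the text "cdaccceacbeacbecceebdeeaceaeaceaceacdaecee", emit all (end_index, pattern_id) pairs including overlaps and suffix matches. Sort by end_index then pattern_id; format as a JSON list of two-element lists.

Build automaton:
Trie nodes:
  n0 'ε': a→1 c→11 d→15 e→8
  n1 'a': c→5 d→2 e→6
  n2 'ad': d→3
  n3 'add': e→4
  n4 'adde': ·  ←P0
  n5 'ac': ·  ←P1
  n6 'ae': c→7
  n7 'aec': ·  ←P2
  n8 'e': a→9 c→14
  n9 'ea': c→10
  n10 'eac': ·  ←P3
  n11 'c': e→12  ←P6
  n12 'ce': e→13
  n13 'cee': ·  ←P4
  n14 'ec': ·  ←P5
  n15 'd': d→16
  n16 'dd': e→17
  n17 'dde': ·  ←P7

Failure links (BFS by depth):
  fail(1) 'a': from fail(0)=0 chase 'a': 0 ⇒ 0;  out=∅∪out(0)=∅
  fail(8) 'e': from fail(0)=0 chase 'e': 0 ⇒ 0;  out=∅∪out(0)=∅
  fail(11) 'c': from fail(0)=0 chase 'c': 0 ⇒ 0;  out={6}∪out(0)={6}
  fail(15) 'd': from fail(0)=0 chase 'd': 0 ⇒ 0;  out=∅∪out(0)=∅
  fail(2) 'ad': from fail(1)=0 chase 'd': 0 ⇒ 15;  out=∅∪out(15)=∅
  fail(5) 'ac': from fail(1)=0 chase 'c': 0 ⇒ 11;  out={1}∪out(11)={1,6}
  fail(6) 'ae': from fail(1)=0 chase 'e': 0 ⇒ 8;  out=∅∪out(8)=∅
  fail(9) 'ea': from fail(8)=0 chase 'a': 0 ⇒ 1;  out=∅∪out(1)=∅
  fail(12) 'ce': from fail(11)=0 chase 'e': 0 ⇒ 8;  out=∅∪out(8)=∅
  fail(14) 'ec': from fail(8)=0 chase 'c': 0 ⇒ 11;  out={5}∪out(11)={5,6}
  fail(16) 'dd': from fail(15)=0 chase 'd': 0 ⇒ 15;  out=∅∪out(15)=∅
  fail(3) 'add': from fail(2)=15 chase 'd': 15 ⇒ 16;  out=∅∪out(16)=∅
  fail(7) 'aec': from fail(6)=8 chase 'c': 8 ⇒ 14;  out={2}∪out(14)={2,5,6}
  fail(10) 'eac': from fail(9)=1 chase 'c': 1 ⇒ 5;  out={3}∪out(5)={1,3,6}
  fail(13) 'cee': from fail(12)=8 chase 'e': 8→0 ⇒ 8;  out={4}∪out(8)={4}
  fail(17) 'dde': from fail(16)=15 chase 'e': 15→0 ⇒ 8;  out={7}∪out(8)={7}
  fail(4) 'adde': from fail(3)=16 chase 'e': 16 ⇒ 17;  out={0}∪out(17)={0,7}

Scan:
[0] read 'c'  n0⇒n11  ** P6@[0:0]
[1] read 'd'  n11⇒n15 (via fail)
[2] read 'a'  n15⇒n1 (via fail)
[3] read 'c'  n1⇒n5  ** P1@[2:3],P6@[3:3]
[4] read 'c'  n5⇒n11 (via fail)  ** P6@[4:4]
[5] read 'c'  n11⇒n11 (via fail)  ** P6@[5:5]
[6] read 'e'  n11⇒n12
[7] read 'a'  n12⇒n9 (via fail)
[8] read 'c'  n9⇒n10  ** P1@[7:8],P3@[6:8],P6@[8:8]
[9] read 'b'  n10⇒n0 (via fail)
[10] read 'e'  n0⇒n8
[11] read 'a'  n8⇒n9
[12] read 'c'  n9⇒n10  ** P1@[11:12],P3@[10:12],P6@[12:12]
[13] read 'b'  n10⇒n0 (via fail)
[14] read 'e'  n0⇒n8
[15] read 'c'  n8⇒n14  ** P5@[14:15],P6@[15:15]
[16] read 'c'  n14⇒n11 (via fail)  ** P6@[16:16]
[17] read 'e'  n11⇒n12
[18] read 'e'  n12⇒n13  ** P4@[16:18]
[19] read 'b'  n13⇒n0 (via fail)
[20] read 'd'  n0⇒n15
[21] read 'e'  n15⇒n8 (via fail)
[22] read 'e'  n8⇒n8 (via fail)
[23] read 'a'  n8⇒n9
[24] read 'c'  n9⇒n10  ** P1@[23:24],P3@[22:24],P6@[24:24]
[25] read 'e'  n10⇒n12 (via fail)
[26] read 'a'  n12⇒n9 (via fail)
[27] read 'e'  n9⇒n6 (via fail)
[28] read 'a'  n6⇒n9 (via fail)
[29] read 'c'  n9⇒n10  ** P1@[28:29],P3@[27:29],P6@[29:29]
[30] read 'e'  n10⇒n12 (via fail)
[31] read 'a'  n12⇒n9 (via fail)
[32] read 'c'  n9⇒n10  ** P1@[31:32],P3@[30:32],P6@[32:32]
[33] read 'e'  n10⇒n12 (via fail)
[34] read 'a'  n12⇒n9 (via fail)
[35] read 'c'  n9⇒n10  ** P1@[34:35],P3@[33:35],P6@[35:35]
[36] read 'd'  n10⇒n15 (via fail)
[37] read 'a'  n15⇒n1 (via fail)
[38] read 'e'  n1⇒n6
[39] read 'c'  n6⇒n7  ** P2@[37:39],P5@[38:39],P6@[39:39]
[40] read 'e'  n7⇒n12 (via fail)
[41] read 'e'  n12⇒n13  ** P4@[39:41]

All matches (sorted): [[0,6],[3,1],[3,6],[4,6],[5,6],[8,1],[8,3],[8,6],[12,1],[12,3],[12,6],[15,5],[15,6],[16,6],[18,4],[24,1],[24,3],[24,6],[29,1],[29,3],[29,6],[32,1],[32,3],[32,6],[35,1],[35,3],[35,6],[39,2],[39,5],[39,6],[41,4]]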